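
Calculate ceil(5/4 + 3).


5/4 = 1.25
1.25 + 3 = 4.25
ceil(4.25) = 5

5


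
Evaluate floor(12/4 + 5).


12/4 = 3
3 + 5 = 8
floor(8) = 8

8


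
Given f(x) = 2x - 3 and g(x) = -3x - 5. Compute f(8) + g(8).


f(8) = 13
g(8) = -29
Sum = -16

-16


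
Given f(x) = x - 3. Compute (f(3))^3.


0


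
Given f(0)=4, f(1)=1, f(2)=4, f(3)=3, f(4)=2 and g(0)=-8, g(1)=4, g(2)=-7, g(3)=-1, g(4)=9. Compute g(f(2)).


f(2) = 4
g(4) = 9

9


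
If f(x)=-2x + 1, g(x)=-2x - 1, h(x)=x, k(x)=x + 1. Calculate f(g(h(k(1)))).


k(1) = 2
h(2) = 2
g(2) = -5
f(-5) = 11

11


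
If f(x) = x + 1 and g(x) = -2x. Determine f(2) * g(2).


f(2) = 3
g(2) = -4
Product = -12

-12


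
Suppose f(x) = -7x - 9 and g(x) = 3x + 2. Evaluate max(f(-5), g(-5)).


f(-5) = 26
g(-5) = -13
max = 26

26


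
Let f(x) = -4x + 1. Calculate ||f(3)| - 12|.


f(3) = -11
|-11| = 11
|11 - 12| = 1

1


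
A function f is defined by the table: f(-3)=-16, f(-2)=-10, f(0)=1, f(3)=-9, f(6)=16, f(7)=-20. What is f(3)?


Reading from the table at x = 3

-9


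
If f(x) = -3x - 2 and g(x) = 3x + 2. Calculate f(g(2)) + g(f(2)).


-48


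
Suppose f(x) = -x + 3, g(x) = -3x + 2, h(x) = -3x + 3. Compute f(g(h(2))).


h(2) = -3
g(-3) = 11
f(11) = -8

-8


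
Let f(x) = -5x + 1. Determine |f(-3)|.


f(-3) = 16
|16| = 16

16


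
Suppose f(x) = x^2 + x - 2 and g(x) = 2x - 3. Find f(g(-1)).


18


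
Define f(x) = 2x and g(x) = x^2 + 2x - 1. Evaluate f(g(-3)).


g(-3) = 2
f(2) = 4

4


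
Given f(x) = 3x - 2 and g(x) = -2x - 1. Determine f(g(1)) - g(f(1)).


f(g(1)) = -11
g(f(1)) = -3
Difference = -8

-8


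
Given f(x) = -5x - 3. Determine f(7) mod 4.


f(7) = -38
-38 mod 4 = 2

2


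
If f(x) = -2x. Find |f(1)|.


f(1) = -2
|-2| = 2

2


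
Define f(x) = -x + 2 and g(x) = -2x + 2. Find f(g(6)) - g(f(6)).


f(g(6)) = 12
g(f(6)) = 10
Difference = 2

2


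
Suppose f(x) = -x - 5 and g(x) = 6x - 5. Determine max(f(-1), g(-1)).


f(-1) = -4
g(-1) = -11
max = -4

-4


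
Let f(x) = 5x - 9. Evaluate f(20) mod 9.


1


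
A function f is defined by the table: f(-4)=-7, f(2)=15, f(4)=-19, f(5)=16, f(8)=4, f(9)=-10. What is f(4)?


Reading from the table at x = 4

-19


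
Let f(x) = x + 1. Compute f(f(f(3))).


f(3) = 4
f(4) = 5
f(5) = 6

6


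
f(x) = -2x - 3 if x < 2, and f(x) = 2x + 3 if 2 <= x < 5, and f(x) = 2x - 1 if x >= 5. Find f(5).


5 satisfies x >= 5
f(5) = 9

9


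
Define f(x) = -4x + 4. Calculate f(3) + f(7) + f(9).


f(3) = -8
f(7) = -24
f(9) = -32
Sum = -64

-64


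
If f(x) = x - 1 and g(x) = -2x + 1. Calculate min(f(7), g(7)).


f(7) = 6
g(7) = -13
min = -13

-13


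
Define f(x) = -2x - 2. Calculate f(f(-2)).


f(-2) = 2
f(2) = -6

-6


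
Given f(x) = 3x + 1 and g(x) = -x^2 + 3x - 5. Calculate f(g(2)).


g(2) = -3
f(-3) = -8

-8


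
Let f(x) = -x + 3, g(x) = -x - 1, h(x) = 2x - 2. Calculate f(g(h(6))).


h(6) = 10
g(10) = -11
f(-11) = 14

14


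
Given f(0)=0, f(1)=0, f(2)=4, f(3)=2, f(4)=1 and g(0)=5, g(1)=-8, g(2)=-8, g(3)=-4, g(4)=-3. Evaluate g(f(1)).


f(1) = 0
g(0) = 5

5


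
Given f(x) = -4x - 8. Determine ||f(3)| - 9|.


f(3) = -20
|-20| = 20
|20 - 9| = 11

11


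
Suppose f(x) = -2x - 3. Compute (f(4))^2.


f(4) = -11
(-11)^2 = 121

121


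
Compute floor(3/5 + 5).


3/5 = 0.6
0.6 + 5 = 5.6
floor(5.6) = 5

5


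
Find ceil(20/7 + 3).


20/7 = 2.8571
2.8571 + 3 = 5.8571
ceil(5.8571) = 6

6


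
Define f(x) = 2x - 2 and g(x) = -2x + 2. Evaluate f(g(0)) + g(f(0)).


8


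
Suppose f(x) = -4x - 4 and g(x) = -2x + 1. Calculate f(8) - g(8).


f(8) = -36
g(8) = -15
Difference = -21

-21


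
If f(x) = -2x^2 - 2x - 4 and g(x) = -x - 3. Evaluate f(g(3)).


g(3) = -6
f(-6) = (-2)*(-6)^2 - 2*(-6) - 4 = -64

-64


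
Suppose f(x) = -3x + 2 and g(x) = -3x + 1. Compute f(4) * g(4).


f(4) = -10
g(4) = -11
Product = 110

110


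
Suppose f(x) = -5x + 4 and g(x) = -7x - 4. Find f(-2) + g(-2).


f(-2) = 14
g(-2) = 10
Sum = 24

24


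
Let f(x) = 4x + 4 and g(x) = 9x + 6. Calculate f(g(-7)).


g(-7) = -57
f(-57) = -224

-224


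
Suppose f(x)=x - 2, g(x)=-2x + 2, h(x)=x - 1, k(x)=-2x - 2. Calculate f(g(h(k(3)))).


k(3) = -8
h(-8) = -9
g(-9) = 20
f(20) = 18

18


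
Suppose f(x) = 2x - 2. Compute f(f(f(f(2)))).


f(2) = 2
f(2) = 2
f(2) = 2
f(2) = 2

2


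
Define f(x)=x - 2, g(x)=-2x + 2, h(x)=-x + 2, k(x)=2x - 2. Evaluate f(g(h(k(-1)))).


k(-1) = -4
h(-4) = 6
g(6) = -10
f(-10) = -12

-12


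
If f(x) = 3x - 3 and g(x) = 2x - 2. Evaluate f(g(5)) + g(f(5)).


f(g(5)) = 21
g(f(5)) = 22
Sum = 43

43


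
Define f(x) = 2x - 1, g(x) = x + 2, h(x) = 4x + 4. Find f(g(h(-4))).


h(-4) = -12
g(-12) = -10
f(-10) = -21

-21


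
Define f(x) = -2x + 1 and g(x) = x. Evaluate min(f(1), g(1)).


f(1) = -1
g(1) = 1
min = -1

-1


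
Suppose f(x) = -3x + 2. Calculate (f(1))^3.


f(1) = -1
(-1)^3 = -1

-1


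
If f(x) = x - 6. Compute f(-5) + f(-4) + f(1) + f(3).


f(-5) = -11
f(-4) = -10
f(1) = -5
f(3) = -3
Sum = -29

-29


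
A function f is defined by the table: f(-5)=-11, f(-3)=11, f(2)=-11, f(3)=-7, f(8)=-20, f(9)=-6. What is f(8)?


Reading from the table at x = 8

-20


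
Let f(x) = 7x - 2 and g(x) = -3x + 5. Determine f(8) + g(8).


f(8) = 54
g(8) = -19
Sum = 35

35


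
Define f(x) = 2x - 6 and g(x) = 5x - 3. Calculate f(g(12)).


108


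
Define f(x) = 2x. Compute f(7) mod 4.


f(7) = 14
14 mod 4 = 2

2


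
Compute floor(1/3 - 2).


1/3 = 0.3333
0.3333 - 2 = -1.6667
floor(-1.6667) = -2

-2


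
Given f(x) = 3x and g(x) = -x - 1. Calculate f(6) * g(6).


-126


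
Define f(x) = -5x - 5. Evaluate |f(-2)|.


f(-2) = 5
|5| = 5

5


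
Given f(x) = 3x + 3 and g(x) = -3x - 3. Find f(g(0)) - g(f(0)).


f(g(0)) = -6
g(f(0)) = -12
Difference = 6

6


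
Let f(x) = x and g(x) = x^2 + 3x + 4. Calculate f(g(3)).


g(3) = 22
f(22) = 22

22


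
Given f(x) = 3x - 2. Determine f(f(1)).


1


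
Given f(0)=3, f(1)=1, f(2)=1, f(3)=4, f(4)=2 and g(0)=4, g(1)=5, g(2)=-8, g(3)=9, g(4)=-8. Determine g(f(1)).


5


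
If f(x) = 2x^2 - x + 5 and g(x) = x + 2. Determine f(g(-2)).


g(-2) = 0
f(0) = 2*(0)^2 - 1*(0) + 5 = 5

5


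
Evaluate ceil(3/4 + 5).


6


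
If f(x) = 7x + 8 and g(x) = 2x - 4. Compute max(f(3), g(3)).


f(3) = 29
g(3) = 2
max = 29

29


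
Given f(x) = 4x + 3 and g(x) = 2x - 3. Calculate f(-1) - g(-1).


f(-1) = -1
g(-1) = -5
Difference = 4

4


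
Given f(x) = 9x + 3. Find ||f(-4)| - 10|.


f(-4) = -33
|-33| = 33
|33 - 10| = 23

23


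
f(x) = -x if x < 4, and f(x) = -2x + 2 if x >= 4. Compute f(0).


0


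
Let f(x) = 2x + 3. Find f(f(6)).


f(6) = 15
f(15) = 33

33


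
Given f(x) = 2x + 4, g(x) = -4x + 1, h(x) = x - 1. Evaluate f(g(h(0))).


14


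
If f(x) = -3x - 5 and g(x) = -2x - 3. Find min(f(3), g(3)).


f(3) = -14
g(3) = -9
min = -14

-14


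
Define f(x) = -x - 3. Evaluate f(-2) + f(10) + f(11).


f(-2) = -1
f(10) = -13
f(11) = -14
Sum = -28

-28


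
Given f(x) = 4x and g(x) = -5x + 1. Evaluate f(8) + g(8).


f(8) = 32
g(8) = -39
Sum = -7

-7


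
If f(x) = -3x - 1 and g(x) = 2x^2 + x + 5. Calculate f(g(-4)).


g(-4) = 33
f(33) = -100

-100


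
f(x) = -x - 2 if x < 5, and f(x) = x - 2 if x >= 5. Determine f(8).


8 satisfies x >= 5
f(8) = 6

6


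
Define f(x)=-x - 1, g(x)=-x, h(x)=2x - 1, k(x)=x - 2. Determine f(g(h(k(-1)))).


k(-1) = -3
h(-3) = -7
g(-7) = 7
f(7) = -8

-8


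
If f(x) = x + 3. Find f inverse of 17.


Solve x + 3 = 17
x = (17 - 3) / 1 = 14

14


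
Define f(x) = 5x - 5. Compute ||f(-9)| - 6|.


f(-9) = -50
|-50| = 50
|50 - 6| = 44

44


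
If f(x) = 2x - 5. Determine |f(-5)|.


f(-5) = -15
|-15| = 15

15


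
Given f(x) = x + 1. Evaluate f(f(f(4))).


f(4) = 5
f(5) = 6
f(6) = 7

7


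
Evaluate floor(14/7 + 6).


14/7 = 2
2 + 6 = 8
floor(8) = 8

8


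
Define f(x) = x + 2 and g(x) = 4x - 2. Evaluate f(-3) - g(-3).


f(-3) = -1
g(-3) = -14
Difference = 13

13


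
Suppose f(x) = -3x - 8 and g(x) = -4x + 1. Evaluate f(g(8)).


85


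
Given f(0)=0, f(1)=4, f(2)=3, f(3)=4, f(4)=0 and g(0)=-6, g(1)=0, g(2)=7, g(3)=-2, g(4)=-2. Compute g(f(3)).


f(3) = 4
g(4) = -2

-2


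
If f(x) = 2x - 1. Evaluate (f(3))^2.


25


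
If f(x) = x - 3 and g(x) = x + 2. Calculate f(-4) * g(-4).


14


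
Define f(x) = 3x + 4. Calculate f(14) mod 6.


f(14) = 46
46 mod 6 = 4

4


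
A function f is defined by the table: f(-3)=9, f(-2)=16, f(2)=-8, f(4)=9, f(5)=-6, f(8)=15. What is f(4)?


Reading from the table at x = 4

9


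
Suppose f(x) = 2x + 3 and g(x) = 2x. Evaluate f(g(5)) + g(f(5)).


f(g(5)) = 23
g(f(5)) = 26
Sum = 49

49


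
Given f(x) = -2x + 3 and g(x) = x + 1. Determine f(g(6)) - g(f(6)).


-3


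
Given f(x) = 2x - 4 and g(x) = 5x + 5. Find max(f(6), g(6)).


f(6) = 8
g(6) = 35
max = 35

35


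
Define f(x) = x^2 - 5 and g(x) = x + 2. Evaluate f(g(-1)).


g(-1) = 1
f(1) = 1*(1)^2 - 5 = -4

-4


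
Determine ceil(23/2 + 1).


23/2 = 11.5
11.5 + 1 = 12.5
ceil(12.5) = 13

13


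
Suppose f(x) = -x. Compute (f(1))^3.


f(1) = -1
(-1)^3 = -1

-1


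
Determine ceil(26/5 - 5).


1


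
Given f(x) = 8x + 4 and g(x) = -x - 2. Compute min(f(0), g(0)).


f(0) = 4
g(0) = -2
min = -2

-2


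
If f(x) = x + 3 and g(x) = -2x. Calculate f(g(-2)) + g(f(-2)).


5


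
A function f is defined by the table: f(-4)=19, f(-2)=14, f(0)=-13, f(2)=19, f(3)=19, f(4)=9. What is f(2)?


Reading from the table at x = 2

19


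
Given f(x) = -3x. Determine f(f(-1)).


f(-1) = 3
f(3) = -9

-9


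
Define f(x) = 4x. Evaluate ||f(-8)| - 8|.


f(-8) = -32
|-32| = 32
|32 - 8| = 24

24


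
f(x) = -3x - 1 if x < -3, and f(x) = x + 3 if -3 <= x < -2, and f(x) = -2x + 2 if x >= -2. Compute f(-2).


6


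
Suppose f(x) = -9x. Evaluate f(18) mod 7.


f(18) = -162
-162 mod 7 = 6

6


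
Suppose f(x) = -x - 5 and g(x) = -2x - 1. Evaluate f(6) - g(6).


f(6) = -11
g(6) = -13
Difference = 2

2


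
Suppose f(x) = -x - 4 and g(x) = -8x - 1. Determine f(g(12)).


g(12) = -97
f(-97) = 93

93


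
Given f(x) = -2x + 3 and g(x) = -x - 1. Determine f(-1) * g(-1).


f(-1) = 5
g(-1) = 0
Product = 0

0


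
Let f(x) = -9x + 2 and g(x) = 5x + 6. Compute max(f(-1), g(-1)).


11


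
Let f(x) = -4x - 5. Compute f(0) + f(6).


f(0) = -5
f(6) = -29
Sum = -34

-34


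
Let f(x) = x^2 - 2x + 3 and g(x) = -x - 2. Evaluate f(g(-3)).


g(-3) = 1
f(1) = 1*(1)^2 - 2*(1) + 3 = 2

2


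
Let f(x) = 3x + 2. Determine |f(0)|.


2


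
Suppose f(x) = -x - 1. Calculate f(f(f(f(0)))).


f(0) = -1
f(-1) = 0
f(0) = -1
f(-1) = 0

0


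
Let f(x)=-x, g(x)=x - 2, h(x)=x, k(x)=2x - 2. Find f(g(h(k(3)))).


k(3) = 4
h(4) = 4
g(4) = 2
f(2) = -2

-2


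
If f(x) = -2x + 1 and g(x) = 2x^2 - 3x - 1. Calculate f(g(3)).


-15


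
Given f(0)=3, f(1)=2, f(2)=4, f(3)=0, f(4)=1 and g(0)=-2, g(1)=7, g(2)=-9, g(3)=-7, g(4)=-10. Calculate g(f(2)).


f(2) = 4
g(4) = -10

-10


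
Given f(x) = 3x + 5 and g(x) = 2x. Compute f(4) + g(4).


f(4) = 17
g(4) = 8
Sum = 25

25


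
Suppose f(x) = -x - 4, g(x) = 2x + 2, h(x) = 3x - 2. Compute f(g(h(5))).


h(5) = 13
g(13) = 28
f(28) = -32

-32


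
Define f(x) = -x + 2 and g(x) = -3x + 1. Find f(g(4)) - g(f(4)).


f(g(4)) = 13
g(f(4)) = 7
Difference = 6

6


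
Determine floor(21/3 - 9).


21/3 = 7
7 - 9 = -2
floor(-2) = -2

-2


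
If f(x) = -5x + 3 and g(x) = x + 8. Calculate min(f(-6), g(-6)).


2


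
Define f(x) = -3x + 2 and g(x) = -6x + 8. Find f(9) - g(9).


21


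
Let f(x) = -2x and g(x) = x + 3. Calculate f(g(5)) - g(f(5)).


-9


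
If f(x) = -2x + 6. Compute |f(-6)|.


f(-6) = 18
|18| = 18

18


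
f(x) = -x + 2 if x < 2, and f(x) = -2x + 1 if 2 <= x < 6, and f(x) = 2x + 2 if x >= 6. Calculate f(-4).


-4 satisfies x < 2
f(-4) = 6

6


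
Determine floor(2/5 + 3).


2/5 = 0.4
0.4 + 3 = 3.4
floor(3.4) = 3

3


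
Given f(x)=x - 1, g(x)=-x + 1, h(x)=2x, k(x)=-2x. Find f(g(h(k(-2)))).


k(-2) = 4
h(4) = 8
g(8) = -7
f(-7) = -8

-8


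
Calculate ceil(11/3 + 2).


11/3 = 3.6667
3.6667 + 2 = 5.6667
ceil(5.6667) = 6

6


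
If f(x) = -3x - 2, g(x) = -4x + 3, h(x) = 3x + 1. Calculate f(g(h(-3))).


h(-3) = -8
g(-8) = 35
f(35) = -107

-107


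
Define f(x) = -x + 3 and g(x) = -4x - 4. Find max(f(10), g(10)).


-7


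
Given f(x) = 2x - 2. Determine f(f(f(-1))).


f(-1) = -4
f(-4) = -10
f(-10) = -22

-22


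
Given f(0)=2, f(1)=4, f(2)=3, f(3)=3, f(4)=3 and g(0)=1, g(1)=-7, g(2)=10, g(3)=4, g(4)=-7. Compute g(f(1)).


f(1) = 4
g(4) = -7

-7


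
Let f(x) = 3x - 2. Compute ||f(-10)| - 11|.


f(-10) = -32
|-32| = 32
|32 - 11| = 21

21


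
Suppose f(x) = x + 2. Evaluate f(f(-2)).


f(-2) = 0
f(0) = 2

2


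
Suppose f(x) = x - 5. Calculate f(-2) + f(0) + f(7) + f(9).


f(-2) = -7
f(0) = -5
f(7) = 2
f(9) = 4
Sum = -6

-6


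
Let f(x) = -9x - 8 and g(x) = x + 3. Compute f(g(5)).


-80


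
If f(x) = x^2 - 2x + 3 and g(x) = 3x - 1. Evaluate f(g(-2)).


g(-2) = -7
f(-7) = 1*(-7)^2 - 2*(-7) + 3 = 66

66


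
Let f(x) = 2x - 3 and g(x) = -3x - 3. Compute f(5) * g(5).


f(5) = 7
g(5) = -18
Product = -126

-126


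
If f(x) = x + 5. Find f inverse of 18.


Solve x + 5 = 18
x = (18 - 5) / 1 = 13

13


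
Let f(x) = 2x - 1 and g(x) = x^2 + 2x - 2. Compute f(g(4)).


g(4) = 22
f(22) = 43

43


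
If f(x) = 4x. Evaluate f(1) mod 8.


f(1) = 4
4 mod 8 = 4

4


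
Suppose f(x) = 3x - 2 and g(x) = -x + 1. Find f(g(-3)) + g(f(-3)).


f(g(-3)) = 10
g(f(-3)) = 12
Sum = 22

22


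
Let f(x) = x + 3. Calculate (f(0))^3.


f(0) = 3
(3)^3 = 27

27


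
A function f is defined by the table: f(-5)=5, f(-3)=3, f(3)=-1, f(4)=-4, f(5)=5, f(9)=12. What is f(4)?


Reading from the table at x = 4

-4


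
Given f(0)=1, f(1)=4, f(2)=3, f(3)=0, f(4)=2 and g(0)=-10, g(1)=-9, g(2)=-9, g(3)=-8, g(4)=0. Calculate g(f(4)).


f(4) = 2
g(2) = -9

-9


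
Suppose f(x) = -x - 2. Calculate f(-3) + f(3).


f(-3) = 1
f(3) = -5
Sum = -4

-4


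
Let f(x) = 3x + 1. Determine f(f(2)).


f(2) = 7
f(7) = 22

22


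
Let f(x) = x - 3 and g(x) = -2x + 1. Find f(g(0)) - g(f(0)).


f(g(0)) = -2
g(f(0)) = 7
Difference = -9

-9


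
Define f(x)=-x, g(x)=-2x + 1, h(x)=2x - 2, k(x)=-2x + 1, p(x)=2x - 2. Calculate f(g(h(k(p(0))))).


p(0) = -2
k(-2) = 5
h(5) = 8
g(8) = -15
f(-15) = 15

15


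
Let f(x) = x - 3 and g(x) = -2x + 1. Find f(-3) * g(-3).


-42


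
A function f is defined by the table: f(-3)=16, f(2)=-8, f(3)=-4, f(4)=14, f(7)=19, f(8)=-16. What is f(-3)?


Reading from the table at x = -3

16


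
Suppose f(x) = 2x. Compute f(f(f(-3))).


f(-3) = -6
f(-6) = -12
f(-12) = -24

-24


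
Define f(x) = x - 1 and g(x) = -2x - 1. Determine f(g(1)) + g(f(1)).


f(g(1)) = -4
g(f(1)) = -1
Sum = -5

-5


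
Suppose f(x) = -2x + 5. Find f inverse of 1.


2


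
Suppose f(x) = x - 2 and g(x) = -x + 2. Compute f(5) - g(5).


f(5) = 3
g(5) = -3
Difference = 6

6


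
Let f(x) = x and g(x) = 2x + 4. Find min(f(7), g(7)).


f(7) = 7
g(7) = 18
min = 7

7


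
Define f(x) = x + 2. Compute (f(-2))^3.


f(-2) = 0
(0)^3 = 0

0


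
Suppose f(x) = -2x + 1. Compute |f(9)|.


f(9) = -17
|-17| = 17

17


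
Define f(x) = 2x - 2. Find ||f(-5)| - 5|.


f(-5) = -12
|-12| = 12
|12 - 5| = 7

7


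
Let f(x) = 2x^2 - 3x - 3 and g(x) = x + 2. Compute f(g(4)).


g(4) = 6
f(6) = 2*(6)^2 - 3*(6) - 3 = 51

51


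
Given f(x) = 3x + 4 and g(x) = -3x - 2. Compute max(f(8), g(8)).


f(8) = 28
g(8) = -26
max = 28

28


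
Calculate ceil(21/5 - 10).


21/5 = 4.2
4.2 - 10 = -5.8
ceil(-5.8) = -5

-5


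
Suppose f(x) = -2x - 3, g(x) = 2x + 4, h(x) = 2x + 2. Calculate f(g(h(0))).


-19


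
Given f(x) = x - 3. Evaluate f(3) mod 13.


f(3) = 0
0 mod 13 = 0

0


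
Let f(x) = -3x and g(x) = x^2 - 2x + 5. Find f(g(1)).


-12


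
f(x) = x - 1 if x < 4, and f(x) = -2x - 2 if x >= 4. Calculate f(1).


1 satisfies x < 4
f(1) = 0

0


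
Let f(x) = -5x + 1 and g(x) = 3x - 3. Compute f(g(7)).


-89


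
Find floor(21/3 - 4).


21/3 = 7
7 - 4 = 3
floor(3) = 3

3


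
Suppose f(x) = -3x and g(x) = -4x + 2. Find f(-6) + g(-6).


f(-6) = 18
g(-6) = 26
Sum = 44

44


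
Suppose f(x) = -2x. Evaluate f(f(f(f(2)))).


f(2) = -4
f(-4) = 8
f(8) = -16
f(-16) = 32

32


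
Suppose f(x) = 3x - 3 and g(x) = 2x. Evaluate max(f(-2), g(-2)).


f(-2) = -9
g(-2) = -4
max = -4

-4


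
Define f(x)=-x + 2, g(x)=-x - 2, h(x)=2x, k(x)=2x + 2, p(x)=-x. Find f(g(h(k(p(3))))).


p(3) = -3
k(-3) = -4
h(-4) = -8
g(-8) = 6
f(6) = -4

-4


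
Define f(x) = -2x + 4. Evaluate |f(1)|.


f(1) = 2
|2| = 2

2


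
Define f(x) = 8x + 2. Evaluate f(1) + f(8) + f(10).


f(1) = 10
f(8) = 66
f(10) = 82
Sum = 158

158


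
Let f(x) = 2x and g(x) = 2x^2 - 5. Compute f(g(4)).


54


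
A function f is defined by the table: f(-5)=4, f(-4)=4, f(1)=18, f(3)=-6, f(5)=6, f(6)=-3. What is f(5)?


Reading from the table at x = 5

6


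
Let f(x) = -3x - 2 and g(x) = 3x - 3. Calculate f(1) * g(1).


f(1) = -5
g(1) = 0
Product = 0

0


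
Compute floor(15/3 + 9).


15/3 = 5
5 + 9 = 14
floor(14) = 14

14


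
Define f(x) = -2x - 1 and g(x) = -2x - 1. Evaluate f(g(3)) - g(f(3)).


f(g(3)) = 13
g(f(3)) = 13
Difference = 0

0


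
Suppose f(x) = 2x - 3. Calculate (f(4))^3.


f(4) = 5
(5)^3 = 125

125


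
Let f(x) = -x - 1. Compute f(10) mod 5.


4


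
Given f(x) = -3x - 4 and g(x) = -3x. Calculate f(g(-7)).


g(-7) = 21
f(21) = -67

-67


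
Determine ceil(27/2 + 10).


27/2 = 13.5
13.5 + 10 = 23.5
ceil(23.5) = 24

24


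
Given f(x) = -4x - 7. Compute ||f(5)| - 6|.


f(5) = -27
|-27| = 27
|27 - 6| = 21

21


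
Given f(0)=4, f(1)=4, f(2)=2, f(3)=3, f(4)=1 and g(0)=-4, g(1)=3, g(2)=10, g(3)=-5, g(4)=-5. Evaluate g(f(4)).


f(4) = 1
g(1) = 3

3


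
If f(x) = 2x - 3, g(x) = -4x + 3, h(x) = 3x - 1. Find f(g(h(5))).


-109


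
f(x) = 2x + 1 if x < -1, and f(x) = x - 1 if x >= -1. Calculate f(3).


3 satisfies x >= -1
f(3) = 2

2


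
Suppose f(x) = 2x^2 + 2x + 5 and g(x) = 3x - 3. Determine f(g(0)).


g(0) = -3
f(-3) = 2*(-3)^2 + 2*(-3) + 5 = 17

17


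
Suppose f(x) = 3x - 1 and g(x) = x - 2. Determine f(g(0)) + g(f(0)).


-10


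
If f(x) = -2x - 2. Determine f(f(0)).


f(0) = -2
f(-2) = 2

2


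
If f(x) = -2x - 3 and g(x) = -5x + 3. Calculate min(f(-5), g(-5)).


7


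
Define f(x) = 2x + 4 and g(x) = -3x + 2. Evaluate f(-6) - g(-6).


f(-6) = -8
g(-6) = 20
Difference = -28

-28


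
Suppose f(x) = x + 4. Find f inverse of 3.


Solve x + 4 = 3
x = (3 - 4) / 1 = -1

-1


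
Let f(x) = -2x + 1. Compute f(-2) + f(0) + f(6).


f(-2) = 5
f(0) = 1
f(6) = -11
Sum = -5

-5


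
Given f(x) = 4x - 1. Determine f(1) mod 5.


f(1) = 3
3 mod 5 = 3

3


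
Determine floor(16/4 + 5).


16/4 = 4
4 + 5 = 9
floor(9) = 9

9


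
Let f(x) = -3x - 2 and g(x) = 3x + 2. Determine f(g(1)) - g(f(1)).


f(g(1)) = -17
g(f(1)) = -13
Difference = -4

-4


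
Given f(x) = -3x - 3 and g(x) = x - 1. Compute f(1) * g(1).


f(1) = -6
g(1) = 0
Product = 0

0


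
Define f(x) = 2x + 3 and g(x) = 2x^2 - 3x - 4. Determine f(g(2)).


g(2) = -2
f(-2) = -1

-1


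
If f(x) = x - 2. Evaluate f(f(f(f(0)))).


f(0) = -2
f(-2) = -4
f(-4) = -6
f(-6) = -8

-8


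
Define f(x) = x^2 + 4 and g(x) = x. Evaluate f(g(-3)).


g(-3) = -3
f(-3) = 1*(-3)^2 + 4 = 13

13


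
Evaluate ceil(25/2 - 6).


7


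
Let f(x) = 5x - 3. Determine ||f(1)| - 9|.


f(1) = 2
|2| = 2
|2 - 9| = 7

7


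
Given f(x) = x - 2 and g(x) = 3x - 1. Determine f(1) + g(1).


f(1) = -1
g(1) = 2
Sum = 1

1


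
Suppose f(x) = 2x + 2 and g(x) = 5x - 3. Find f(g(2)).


g(2) = 7
f(7) = 16

16


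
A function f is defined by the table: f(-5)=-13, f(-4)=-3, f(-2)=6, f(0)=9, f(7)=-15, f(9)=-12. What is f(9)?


Reading from the table at x = 9

-12


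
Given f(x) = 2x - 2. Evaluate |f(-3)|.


f(-3) = -8
|-8| = 8

8


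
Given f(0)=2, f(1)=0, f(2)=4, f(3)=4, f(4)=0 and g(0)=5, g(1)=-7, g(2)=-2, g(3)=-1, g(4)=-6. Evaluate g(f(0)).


f(0) = 2
g(2) = -2

-2


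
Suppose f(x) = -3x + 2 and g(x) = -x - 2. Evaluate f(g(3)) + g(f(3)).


f(g(3)) = 17
g(f(3)) = 5
Sum = 22

22


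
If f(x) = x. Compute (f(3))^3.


f(3) = 3
(3)^3 = 27

27


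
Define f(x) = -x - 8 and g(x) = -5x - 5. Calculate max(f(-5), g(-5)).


20


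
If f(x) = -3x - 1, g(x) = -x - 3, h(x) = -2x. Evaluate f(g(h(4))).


h(4) = -8
g(-8) = 5
f(5) = -16

-16


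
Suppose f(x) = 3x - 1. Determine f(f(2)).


f(2) = 5
f(5) = 14

14


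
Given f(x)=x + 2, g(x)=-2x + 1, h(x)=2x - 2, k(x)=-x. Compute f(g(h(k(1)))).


k(1) = -1
h(-1) = -4
g(-4) = 9
f(9) = 11

11


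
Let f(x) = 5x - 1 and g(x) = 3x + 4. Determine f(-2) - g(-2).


-9


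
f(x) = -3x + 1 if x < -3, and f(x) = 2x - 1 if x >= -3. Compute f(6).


6 satisfies x >= -3
f(6) = 11

11


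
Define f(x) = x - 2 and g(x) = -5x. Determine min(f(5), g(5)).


-25


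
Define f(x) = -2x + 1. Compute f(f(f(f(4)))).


f(4) = -7
f(-7) = 15
f(15) = -29
f(-29) = 59

59


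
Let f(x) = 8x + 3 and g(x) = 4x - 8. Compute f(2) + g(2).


f(2) = 19
g(2) = 0
Sum = 19

19


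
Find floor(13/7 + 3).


13/7 = 1.8571
1.8571 + 3 = 4.8571
floor(4.8571) = 4

4


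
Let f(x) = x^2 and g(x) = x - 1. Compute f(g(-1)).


g(-1) = -2
f(-2) = 1*(-2)^2 = 4

4


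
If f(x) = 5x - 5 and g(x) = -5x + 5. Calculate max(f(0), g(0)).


f(0) = -5
g(0) = 5
max = 5

5


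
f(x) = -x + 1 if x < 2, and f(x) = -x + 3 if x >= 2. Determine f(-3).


-3 satisfies x < 2
f(-3) = 4

4


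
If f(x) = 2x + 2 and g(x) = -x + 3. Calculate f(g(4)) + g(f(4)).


-7


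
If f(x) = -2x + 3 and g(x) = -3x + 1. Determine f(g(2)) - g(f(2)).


9


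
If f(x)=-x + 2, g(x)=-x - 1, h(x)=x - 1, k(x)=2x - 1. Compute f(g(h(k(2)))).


5


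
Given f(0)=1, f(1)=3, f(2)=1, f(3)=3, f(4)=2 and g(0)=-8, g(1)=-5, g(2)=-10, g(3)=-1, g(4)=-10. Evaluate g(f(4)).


f(4) = 2
g(2) = -10

-10


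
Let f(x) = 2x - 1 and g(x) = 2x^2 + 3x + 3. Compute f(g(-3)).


23


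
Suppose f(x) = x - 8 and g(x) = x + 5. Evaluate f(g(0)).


g(0) = 5
f(5) = -3

-3


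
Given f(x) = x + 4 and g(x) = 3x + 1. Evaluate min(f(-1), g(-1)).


f(-1) = 3
g(-1) = -2
min = -2

-2


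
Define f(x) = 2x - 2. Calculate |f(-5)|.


f(-5) = -12
|-12| = 12

12


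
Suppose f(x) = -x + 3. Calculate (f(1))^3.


f(1) = 2
(2)^3 = 8

8


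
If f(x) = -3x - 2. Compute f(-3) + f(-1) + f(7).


f(-3) = 7
f(-1) = 1
f(7) = -23
Sum = -15

-15


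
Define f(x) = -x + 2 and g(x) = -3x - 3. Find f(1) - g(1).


f(1) = 1
g(1) = -6
Difference = 7

7


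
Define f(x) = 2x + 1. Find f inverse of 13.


Solve 2x + 1 = 13
x = (13 - 1) / 2 = 6

6


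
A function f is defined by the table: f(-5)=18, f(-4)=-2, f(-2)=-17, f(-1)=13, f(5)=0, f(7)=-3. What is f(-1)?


Reading from the table at x = -1

13


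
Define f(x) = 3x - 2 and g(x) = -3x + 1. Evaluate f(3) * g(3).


f(3) = 7
g(3) = -8
Product = -56

-56


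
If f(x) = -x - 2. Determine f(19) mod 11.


1


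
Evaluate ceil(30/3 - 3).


30/3 = 10
10 - 3 = 7
ceil(7) = 7

7


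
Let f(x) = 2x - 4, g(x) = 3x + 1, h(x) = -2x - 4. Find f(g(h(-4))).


h(-4) = 4
g(4) = 13
f(13) = 22

22


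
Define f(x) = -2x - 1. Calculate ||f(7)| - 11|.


f(7) = -15
|-15| = 15
|15 - 11| = 4

4


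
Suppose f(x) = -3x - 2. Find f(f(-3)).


f(-3) = 7
f(7) = -23

-23


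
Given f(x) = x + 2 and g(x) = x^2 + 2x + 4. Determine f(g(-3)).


g(-3) = 7
f(7) = 9

9


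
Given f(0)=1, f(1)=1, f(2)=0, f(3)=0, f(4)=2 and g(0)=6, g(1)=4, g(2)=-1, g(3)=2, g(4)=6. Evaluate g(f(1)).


f(1) = 1
g(1) = 4

4


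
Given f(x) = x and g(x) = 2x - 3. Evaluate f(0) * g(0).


f(0) = 0
g(0) = -3
Product = 0

0


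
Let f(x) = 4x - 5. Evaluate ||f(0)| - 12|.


f(0) = -5
|-5| = 5
|5 - 12| = 7

7


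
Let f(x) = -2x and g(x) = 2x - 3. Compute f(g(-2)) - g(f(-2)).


f(g(-2)) = 14
g(f(-2)) = 5
Difference = 9

9


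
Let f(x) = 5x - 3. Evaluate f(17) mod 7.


5


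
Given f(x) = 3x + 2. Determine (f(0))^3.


8


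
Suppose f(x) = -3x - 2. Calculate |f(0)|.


f(0) = -2
|-2| = 2

2


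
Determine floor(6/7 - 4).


6/7 = 0.8571
0.8571 - 4 = -3.1429
floor(-3.1429) = -4

-4


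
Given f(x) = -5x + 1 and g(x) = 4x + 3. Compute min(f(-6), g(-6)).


f(-6) = 31
g(-6) = -21
min = -21

-21


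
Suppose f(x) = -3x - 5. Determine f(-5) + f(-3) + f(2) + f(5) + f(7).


f(-5) = 10
f(-3) = 4
f(2) = -11
f(5) = -20
f(7) = -26
Sum = -43

-43


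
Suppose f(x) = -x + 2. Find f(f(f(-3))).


5


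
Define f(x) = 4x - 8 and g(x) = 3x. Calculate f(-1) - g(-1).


f(-1) = -12
g(-1) = -3
Difference = -9

-9


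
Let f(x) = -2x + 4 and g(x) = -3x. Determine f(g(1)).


10


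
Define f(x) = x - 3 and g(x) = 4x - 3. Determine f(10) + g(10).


44


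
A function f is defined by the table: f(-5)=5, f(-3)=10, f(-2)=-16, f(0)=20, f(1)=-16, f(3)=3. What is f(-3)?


10


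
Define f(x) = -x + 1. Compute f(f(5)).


5


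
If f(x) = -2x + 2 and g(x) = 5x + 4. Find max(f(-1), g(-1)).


f(-1) = 4
g(-1) = -1
max = 4

4


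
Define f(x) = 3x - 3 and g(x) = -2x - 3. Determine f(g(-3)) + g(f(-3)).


f(g(-3)) = 6
g(f(-3)) = 21
Sum = 27

27


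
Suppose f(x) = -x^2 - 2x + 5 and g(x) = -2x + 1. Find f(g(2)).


2


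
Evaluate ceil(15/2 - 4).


15/2 = 7.5
7.5 - 4 = 3.5
ceil(3.5) = 4

4


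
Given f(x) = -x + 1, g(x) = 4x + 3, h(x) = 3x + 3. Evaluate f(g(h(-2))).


h(-2) = -3
g(-3) = -9
f(-9) = 10

10


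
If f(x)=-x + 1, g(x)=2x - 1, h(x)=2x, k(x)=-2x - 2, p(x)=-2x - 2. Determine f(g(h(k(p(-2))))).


26


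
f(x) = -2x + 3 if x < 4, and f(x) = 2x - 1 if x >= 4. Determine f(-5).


-5 satisfies x < 4
f(-5) = 13

13


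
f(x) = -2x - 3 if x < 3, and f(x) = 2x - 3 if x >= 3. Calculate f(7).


7 satisfies x >= 3
f(7) = 11

11


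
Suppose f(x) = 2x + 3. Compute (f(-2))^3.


f(-2) = -1
(-1)^3 = -1

-1


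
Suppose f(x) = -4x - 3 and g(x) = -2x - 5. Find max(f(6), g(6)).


f(6) = -27
g(6) = -17
max = -17

-17


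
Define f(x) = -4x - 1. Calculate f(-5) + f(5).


-2


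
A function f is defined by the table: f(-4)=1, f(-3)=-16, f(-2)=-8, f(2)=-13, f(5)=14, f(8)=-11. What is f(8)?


-11


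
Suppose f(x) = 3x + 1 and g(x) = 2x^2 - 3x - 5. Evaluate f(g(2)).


g(2) = -3
f(-3) = -8

-8


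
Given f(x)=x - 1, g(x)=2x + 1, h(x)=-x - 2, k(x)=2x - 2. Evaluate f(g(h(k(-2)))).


k(-2) = -6
h(-6) = 4
g(4) = 9
f(9) = 8

8


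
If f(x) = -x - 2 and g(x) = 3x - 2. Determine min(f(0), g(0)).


f(0) = -2
g(0) = -2
min = -2

-2


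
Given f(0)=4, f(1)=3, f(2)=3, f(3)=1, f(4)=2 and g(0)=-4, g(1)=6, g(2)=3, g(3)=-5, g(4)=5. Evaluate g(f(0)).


f(0) = 4
g(4) = 5

5


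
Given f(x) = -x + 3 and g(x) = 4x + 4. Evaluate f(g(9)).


g(9) = 40
f(40) = -37

-37


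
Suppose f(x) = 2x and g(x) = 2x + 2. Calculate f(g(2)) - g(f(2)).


2


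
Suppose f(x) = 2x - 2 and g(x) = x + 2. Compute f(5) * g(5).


f(5) = 8
g(5) = 7
Product = 56

56


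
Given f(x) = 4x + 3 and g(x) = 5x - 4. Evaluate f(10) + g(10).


f(10) = 43
g(10) = 46
Sum = 89

89


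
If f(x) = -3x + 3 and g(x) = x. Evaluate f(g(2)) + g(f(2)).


f(g(2)) = -3
g(f(2)) = -3
Sum = -6

-6


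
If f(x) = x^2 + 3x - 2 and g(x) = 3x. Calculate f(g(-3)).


52


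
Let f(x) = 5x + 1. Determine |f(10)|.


f(10) = 51
|51| = 51

51


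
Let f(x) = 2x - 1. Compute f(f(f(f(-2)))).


-47


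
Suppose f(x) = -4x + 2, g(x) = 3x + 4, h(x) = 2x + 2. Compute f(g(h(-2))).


h(-2) = -2
g(-2) = -2
f(-2) = 10

10


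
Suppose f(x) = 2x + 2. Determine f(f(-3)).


f(-3) = -4
f(-4) = -6

-6


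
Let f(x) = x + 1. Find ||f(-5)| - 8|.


f(-5) = -4
|-4| = 4
|4 - 8| = 4

4


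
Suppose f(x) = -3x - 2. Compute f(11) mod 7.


f(11) = -35
-35 mod 7 = 0

0


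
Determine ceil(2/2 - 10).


2/2 = 1
1 - 10 = -9
ceil(-9) = -9

-9


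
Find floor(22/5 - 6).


22/5 = 4.4
4.4 - 6 = -1.6
floor(-1.6) = -2

-2


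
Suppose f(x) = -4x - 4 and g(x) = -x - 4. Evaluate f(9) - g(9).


f(9) = -40
g(9) = -13
Difference = -27

-27


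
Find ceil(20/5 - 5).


-1


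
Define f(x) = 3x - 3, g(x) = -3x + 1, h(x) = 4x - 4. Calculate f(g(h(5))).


h(5) = 16
g(16) = -47
f(-47) = -144

-144


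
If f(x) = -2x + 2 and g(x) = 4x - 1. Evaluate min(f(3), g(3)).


-4


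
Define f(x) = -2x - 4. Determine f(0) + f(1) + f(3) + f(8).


f(0) = -4
f(1) = -6
f(3) = -10
f(8) = -20
Sum = -40

-40


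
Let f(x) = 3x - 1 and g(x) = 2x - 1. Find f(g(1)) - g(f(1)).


f(g(1)) = 2
g(f(1)) = 3
Difference = -1

-1


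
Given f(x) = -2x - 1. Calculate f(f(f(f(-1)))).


-11


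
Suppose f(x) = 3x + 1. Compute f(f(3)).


f(3) = 10
f(10) = 31

31


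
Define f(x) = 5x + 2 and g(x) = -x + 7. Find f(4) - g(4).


19


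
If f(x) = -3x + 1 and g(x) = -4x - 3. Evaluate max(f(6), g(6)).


f(6) = -17
g(6) = -27
max = -17

-17


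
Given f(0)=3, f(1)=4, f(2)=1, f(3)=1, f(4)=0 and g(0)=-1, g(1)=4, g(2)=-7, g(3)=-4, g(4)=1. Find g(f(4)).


f(4) = 0
g(0) = -1

-1


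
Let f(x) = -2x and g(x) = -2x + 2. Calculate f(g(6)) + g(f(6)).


f(g(6)) = 20
g(f(6)) = 26
Sum = 46

46


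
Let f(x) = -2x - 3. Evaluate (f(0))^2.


f(0) = -3
(-3)^2 = 9

9


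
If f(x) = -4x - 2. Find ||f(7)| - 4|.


f(7) = -30
|-30| = 30
|30 - 4| = 26

26


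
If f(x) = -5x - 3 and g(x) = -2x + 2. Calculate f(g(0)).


g(0) = 2
f(2) = -13

-13


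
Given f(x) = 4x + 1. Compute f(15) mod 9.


f(15) = 61
61 mod 9 = 7

7


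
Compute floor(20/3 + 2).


20/3 = 6.6667
6.6667 + 2 = 8.6667
floor(8.6667) = 8

8


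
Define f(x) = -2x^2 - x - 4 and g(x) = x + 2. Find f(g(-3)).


g(-3) = -1
f(-1) = (-2)*(-1)^2 - 1*(-1) - 4 = -5

-5


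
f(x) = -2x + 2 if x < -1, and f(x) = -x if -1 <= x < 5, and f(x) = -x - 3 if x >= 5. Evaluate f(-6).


-6 satisfies x < -1
f(-6) = 14

14


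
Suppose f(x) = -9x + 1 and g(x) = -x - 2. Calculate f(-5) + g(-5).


f(-5) = 46
g(-5) = 3
Sum = 49

49


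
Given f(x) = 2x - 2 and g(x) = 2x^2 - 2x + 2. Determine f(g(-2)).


g(-2) = 14
f(14) = 26

26


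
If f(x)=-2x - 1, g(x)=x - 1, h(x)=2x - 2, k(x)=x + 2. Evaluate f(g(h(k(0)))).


k(0) = 2
h(2) = 2
g(2) = 1
f(1) = -3

-3


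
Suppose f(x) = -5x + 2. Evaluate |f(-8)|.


f(-8) = 42
|42| = 42

42


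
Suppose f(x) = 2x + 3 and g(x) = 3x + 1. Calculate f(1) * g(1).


f(1) = 5
g(1) = 4
Product = 20

20


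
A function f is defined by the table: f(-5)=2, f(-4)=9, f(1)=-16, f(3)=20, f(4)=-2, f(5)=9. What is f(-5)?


Reading from the table at x = -5

2


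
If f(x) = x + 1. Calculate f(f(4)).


f(4) = 5
f(5) = 6

6


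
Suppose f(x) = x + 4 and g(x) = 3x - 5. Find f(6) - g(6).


f(6) = 10
g(6) = 13
Difference = -3

-3


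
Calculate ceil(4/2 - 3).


4/2 = 2
2 - 3 = -1
ceil(-1) = -1

-1


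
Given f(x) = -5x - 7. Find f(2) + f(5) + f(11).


f(2) = -17
f(5) = -32
f(11) = -62
Sum = -111

-111


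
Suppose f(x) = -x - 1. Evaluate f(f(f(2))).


f(2) = -3
f(-3) = 2
f(2) = -3

-3


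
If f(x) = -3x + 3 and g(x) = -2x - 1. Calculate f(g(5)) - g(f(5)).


f(g(5)) = 36
g(f(5)) = 23
Difference = 13

13


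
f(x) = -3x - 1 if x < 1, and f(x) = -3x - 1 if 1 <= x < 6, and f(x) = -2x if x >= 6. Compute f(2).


2 satisfies 1 <= x < 6
f(2) = -7

-7


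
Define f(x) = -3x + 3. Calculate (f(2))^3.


f(2) = -3
(-3)^3 = -27

-27


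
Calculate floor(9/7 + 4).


9/7 = 1.2857
1.2857 + 4 = 5.2857
floor(5.2857) = 5

5


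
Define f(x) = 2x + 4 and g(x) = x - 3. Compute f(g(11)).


g(11) = 8
f(8) = 20

20


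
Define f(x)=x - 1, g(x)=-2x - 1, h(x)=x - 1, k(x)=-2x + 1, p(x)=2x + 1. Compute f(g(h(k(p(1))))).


p(1) = 3
k(3) = -5
h(-5) = -6
g(-6) = 11
f(11) = 10

10


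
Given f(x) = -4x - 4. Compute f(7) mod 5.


f(7) = -32
-32 mod 5 = 3

3


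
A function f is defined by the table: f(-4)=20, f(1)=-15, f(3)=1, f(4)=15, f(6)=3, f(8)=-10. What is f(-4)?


20


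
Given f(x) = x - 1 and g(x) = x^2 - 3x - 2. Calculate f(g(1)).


g(1) = -4
f(-4) = -5

-5


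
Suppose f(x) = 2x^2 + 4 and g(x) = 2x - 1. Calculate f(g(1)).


g(1) = 1
f(1) = 2*(1)^2 + 4 = 6

6


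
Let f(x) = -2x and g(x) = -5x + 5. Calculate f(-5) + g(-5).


f(-5) = 10
g(-5) = 30
Sum = 40

40


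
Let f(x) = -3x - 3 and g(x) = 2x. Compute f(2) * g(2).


f(2) = -9
g(2) = 4
Product = -36

-36


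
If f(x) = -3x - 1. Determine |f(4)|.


f(4) = -13
|-13| = 13

13


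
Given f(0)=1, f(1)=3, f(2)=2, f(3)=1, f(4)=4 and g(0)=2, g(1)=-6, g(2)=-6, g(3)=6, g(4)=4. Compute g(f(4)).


f(4) = 4
g(4) = 4

4


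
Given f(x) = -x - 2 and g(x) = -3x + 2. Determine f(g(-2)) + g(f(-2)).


f(g(-2)) = -10
g(f(-2)) = 2
Sum = -8

-8


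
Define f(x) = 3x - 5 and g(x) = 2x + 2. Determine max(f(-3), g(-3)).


f(-3) = -14
g(-3) = -4
max = -4

-4


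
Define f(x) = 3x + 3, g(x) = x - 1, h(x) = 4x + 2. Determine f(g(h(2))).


h(2) = 10
g(10) = 9
f(9) = 30

30


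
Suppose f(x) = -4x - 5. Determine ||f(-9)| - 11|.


f(-9) = 31
|31| = 31
|31 - 11| = 20

20


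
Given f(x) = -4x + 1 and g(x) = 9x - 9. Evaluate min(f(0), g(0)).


f(0) = 1
g(0) = -9
min = -9

-9


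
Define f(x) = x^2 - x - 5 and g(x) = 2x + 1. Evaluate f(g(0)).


g(0) = 1
f(1) = 1*(1)^2 - 1*(1) - 5 = -5

-5


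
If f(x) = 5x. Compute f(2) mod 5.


0


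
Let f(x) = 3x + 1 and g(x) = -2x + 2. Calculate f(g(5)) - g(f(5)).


f(g(5)) = -23
g(f(5)) = -30
Difference = 7

7


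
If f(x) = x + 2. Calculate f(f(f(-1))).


f(-1) = 1
f(1) = 3
f(3) = 5

5


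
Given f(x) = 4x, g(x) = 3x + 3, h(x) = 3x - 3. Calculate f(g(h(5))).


h(5) = 12
g(12) = 39
f(39) = 156

156


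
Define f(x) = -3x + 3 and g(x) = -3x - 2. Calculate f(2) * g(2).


f(2) = -3
g(2) = -8
Product = 24

24


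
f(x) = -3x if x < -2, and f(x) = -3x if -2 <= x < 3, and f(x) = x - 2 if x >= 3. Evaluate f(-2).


6


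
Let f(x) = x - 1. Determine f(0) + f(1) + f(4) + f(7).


f(0) = -1
f(1) = 0
f(4) = 3
f(7) = 6
Sum = 8

8


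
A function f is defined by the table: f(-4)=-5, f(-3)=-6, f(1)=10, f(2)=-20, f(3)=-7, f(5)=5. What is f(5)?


Reading from the table at x = 5

5


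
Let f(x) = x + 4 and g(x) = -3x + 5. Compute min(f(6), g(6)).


f(6) = 10
g(6) = -13
min = -13

-13


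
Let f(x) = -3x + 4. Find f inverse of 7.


-1


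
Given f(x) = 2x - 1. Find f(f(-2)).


f(-2) = -5
f(-5) = -11

-11


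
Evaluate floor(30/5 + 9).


15


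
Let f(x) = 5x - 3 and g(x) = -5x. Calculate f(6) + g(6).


f(6) = 27
g(6) = -30
Sum = -3

-3


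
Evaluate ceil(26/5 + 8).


14


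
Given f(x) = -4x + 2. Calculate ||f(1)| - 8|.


f(1) = -2
|-2| = 2
|2 - 8| = 6

6


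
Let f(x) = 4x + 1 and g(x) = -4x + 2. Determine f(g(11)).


g(11) = -42
f(-42) = -167

-167


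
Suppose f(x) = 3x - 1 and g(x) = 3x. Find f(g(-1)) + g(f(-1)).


f(g(-1)) = -10
g(f(-1)) = -12
Sum = -22

-22


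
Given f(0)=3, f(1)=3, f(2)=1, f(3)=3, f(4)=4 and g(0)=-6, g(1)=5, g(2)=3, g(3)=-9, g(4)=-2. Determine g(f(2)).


f(2) = 1
g(1) = 5

5


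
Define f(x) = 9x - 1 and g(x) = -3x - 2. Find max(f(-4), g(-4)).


f(-4) = -37
g(-4) = 10
max = 10

10


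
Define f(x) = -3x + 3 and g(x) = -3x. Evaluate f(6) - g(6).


f(6) = -15
g(6) = -18
Difference = 3

3


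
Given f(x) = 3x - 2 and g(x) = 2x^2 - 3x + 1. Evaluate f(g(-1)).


g(-1) = 6
f(6) = 16

16


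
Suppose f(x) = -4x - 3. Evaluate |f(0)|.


f(0) = -3
|-3| = 3

3


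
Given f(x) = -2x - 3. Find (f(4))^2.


f(4) = -11
(-11)^2 = 121

121


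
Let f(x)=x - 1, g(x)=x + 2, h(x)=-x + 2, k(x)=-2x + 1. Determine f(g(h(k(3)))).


8


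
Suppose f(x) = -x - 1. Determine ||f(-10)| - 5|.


f(-10) = 9
|9| = 9
|9 - 5| = 4

4


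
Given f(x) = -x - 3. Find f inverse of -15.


Solve -x - 3 = -15
x = (-15 + 3) / (-1) = 12

12


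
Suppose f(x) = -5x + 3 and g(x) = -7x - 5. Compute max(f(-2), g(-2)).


f(-2) = 13
g(-2) = 9
max = 13

13


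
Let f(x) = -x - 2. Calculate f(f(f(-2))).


f(-2) = 0
f(0) = -2
f(-2) = 0

0


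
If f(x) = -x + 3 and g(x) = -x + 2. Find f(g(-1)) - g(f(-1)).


f(g(-1)) = 0
g(f(-1)) = -2
Difference = 2

2


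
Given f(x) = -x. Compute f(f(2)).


f(2) = -2
f(-2) = 2

2


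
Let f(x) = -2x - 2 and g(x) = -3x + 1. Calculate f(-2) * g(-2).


14


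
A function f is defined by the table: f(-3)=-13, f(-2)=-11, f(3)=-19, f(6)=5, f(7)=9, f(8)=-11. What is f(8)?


Reading from the table at x = 8

-11


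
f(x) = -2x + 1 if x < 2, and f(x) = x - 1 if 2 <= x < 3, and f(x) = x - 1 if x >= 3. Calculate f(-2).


-2 satisfies x < 2
f(-2) = 5

5


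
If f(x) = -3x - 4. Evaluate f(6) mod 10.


f(6) = -22
-22 mod 10 = 8

8


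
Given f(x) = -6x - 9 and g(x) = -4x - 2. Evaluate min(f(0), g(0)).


f(0) = -9
g(0) = -2
min = -9

-9


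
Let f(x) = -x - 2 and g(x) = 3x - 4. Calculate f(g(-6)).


20


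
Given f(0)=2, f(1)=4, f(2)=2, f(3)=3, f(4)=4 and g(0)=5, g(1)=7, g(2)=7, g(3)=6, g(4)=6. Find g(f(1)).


f(1) = 4
g(4) = 6

6


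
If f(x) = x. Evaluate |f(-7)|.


f(-7) = -7
|-7| = 7

7


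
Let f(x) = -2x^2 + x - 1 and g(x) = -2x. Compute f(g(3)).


g(3) = -6
f(-6) = (-2)*(-6)^2 + 1*(-6) - 1 = -79

-79


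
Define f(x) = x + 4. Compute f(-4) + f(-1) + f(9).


f(-4) = 0
f(-1) = 3
f(9) = 13
Sum = 16

16


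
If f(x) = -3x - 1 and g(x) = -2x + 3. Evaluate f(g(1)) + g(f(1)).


f(g(1)) = -4
g(f(1)) = 11
Sum = 7

7


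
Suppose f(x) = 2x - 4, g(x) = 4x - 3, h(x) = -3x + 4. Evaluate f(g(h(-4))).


h(-4) = 16
g(16) = 61
f(61) = 118

118


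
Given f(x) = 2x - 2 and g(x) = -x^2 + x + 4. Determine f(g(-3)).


g(-3) = -8
f(-8) = -18

-18


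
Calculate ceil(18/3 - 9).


-3


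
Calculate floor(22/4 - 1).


4


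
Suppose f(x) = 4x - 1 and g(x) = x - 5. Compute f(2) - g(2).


10
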